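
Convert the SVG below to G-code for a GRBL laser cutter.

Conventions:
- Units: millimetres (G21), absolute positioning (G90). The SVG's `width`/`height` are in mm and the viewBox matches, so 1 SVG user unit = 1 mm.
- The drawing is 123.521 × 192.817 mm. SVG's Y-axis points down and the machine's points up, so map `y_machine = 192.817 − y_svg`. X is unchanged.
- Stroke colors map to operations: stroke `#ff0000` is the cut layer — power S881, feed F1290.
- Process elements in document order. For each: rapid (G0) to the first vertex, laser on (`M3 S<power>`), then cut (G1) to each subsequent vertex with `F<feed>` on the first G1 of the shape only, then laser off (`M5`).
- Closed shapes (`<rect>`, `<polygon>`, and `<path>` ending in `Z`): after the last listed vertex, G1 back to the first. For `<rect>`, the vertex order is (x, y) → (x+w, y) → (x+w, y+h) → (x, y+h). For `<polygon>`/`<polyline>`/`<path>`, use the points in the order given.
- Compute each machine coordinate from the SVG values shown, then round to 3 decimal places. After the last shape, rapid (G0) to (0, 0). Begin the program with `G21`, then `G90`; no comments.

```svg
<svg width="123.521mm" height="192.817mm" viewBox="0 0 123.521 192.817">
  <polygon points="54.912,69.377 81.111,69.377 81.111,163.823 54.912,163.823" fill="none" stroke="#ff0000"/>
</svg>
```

viewBox `0 0 123.521 192.817` with mm width/height → 1 unit = 1 mm. Flip: y_m = 192.817 − y_svg.

**Shape 1** — `<polygon>` rectangle, stroke `#ff0000` → cut (S881, F1290). Machine vertices: (54.912,123.440) → (81.111,123.440) → (81.111,28.994) → (54.912,28.994) → (54.912,123.440). Closed: final G1 returns to the first vertex.

G21
G90
G0 X54.912 Y123.440
M3 S881
G1 X81.111 Y123.440 F1290
G1 X81.111 Y28.994
G1 X54.912 Y28.994
G1 X54.912 Y123.440
M5
G0 X0.000 Y0.000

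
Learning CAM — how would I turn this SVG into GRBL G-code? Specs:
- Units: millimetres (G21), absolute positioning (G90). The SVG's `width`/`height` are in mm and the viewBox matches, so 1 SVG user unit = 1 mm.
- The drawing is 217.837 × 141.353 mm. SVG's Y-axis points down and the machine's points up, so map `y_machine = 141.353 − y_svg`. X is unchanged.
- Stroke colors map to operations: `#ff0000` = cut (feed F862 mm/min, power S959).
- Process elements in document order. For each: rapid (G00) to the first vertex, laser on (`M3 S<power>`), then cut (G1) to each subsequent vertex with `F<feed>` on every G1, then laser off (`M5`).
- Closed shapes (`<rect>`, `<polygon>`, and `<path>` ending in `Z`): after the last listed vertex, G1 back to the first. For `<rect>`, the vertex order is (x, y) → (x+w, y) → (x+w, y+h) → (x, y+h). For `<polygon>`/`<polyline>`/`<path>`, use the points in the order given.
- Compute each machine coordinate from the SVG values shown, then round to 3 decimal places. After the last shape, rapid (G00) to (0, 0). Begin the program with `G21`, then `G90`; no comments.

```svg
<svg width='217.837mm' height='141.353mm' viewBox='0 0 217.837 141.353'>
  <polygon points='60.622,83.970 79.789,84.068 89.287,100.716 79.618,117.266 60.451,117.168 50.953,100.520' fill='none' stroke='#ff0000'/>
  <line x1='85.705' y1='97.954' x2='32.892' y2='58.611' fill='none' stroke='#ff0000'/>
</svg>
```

G21
G90
G00 X60.622 Y57.383
M3 S959
G1 X79.789 Y57.285 F862
G1 X89.287 Y40.637 F862
G1 X79.618 Y24.087 F862
G1 X60.451 Y24.185 F862
G1 X50.953 Y40.833 F862
G1 X60.622 Y57.383 F862
M5
G00 X85.705 Y43.399
M3 S959
G1 X32.892 Y82.742 F862
M5
G00 X0.000 Y0.000

Since the viewBox matches the mm dimensions, user units are millimetres directly. The only transform is the Y-flip y_m = 141.353 − y_svg.

Shape 1 is a regular polygon drawn with `<polygon>`. Its stroke #ff0000 means cut at S959, F862. After flipping Y the toolpath is (60.622,57.383) → (79.789,57.285) → (89.287,40.637) → (79.618,24.087) → (60.451,24.185) → (50.953,40.833) → (60.622,57.383), returning to the start.

Shape 2 is a line segment drawn with `<line>`. Its stroke #ff0000 means cut at S959, F862. After flipping Y the toolpath is (85.705,43.399) → (32.892,82.742).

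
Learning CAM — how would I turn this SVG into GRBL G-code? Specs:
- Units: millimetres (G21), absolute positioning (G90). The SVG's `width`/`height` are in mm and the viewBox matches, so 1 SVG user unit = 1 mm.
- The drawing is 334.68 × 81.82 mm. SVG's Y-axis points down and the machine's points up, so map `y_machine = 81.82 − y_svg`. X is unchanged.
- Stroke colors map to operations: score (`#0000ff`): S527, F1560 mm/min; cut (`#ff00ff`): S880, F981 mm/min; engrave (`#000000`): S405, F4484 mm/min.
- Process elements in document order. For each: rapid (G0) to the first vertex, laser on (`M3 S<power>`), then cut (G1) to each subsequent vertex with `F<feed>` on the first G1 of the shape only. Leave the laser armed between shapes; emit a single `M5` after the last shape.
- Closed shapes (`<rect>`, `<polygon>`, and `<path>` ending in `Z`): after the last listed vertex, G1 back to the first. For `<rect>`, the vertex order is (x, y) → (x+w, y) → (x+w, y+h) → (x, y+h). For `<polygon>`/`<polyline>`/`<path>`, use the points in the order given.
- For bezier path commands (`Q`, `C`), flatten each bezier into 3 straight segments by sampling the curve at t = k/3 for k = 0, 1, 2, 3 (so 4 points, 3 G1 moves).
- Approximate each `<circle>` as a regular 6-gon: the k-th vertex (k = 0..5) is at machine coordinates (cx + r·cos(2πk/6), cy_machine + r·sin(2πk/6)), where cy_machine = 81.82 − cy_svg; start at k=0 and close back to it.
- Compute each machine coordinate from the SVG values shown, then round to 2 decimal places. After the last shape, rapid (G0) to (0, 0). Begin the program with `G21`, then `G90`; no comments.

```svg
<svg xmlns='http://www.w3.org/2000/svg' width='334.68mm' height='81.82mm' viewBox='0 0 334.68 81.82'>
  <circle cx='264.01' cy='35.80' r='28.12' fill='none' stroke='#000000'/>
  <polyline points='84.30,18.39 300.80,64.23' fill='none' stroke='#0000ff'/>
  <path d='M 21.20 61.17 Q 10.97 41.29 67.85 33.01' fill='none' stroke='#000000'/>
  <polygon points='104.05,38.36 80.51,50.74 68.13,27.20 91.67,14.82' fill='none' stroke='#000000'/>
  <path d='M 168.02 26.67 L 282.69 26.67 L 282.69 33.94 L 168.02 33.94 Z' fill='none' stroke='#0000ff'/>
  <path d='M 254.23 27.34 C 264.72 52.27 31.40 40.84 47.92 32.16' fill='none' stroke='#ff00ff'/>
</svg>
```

1 u = 1 mm; y_m = 81.82 − y.

[1] `<circle>` circle, #000000→engrave S405 F4484: (292.13,46.02) → (278.07,70.37) → (249.95,70.37) → (235.89,46.02) → (249.95,21.67) → (278.07,21.67) → (292.13,46.02) (closed)

[2] `<polyline>` line segment, #0000ff→score S527 F1560: (84.30,63.43) → (300.80,17.59)

[3] `<path>` quadratic bezier, #000000→engrave S405 F4484: (21.20,20.65) → (21.84,32.61) → (37.39,42.00) → (67.85,48.81)

[4] `<polygon>` regular polygon, #000000→engrave S405 F4484: (104.05,43.46) → (80.51,31.08) → (68.13,54.62) → (91.67,67.00) → (104.05,43.46) (closed)

[5] `<path>` rectangle, #0000ff→score S527 F1560: (168.02,55.15) → (282.69,55.15) → (282.69,47.88) → (168.02,47.88) → (168.02,55.15) (closed)

[6] `<path>` cubic bezier, #ff00ff→cut S880 F981: (254.23,54.48) → (201.73,40.22) → (96.40,41.51) → (47.92,49.66)

G21
G90
G0 X292.13 Y46.02
M3 S405
G1 X278.07 Y70.37 F4484
G1 X249.95 Y70.37
G1 X235.89 Y46.02
G1 X249.95 Y21.67
G1 X278.07 Y21.67
G1 X292.13 Y46.02
G0 X84.30 Y63.43
M3 S527
G1 X300.80 Y17.59 F1560
G0 X21.20 Y20.65
M3 S405
G1 X21.84 Y32.61 F4484
G1 X37.39 Y42.00
G1 X67.85 Y48.81
G0 X104.05 Y43.46
M3 S405
G1 X80.51 Y31.08 F4484
G1 X68.13 Y54.62
G1 X91.67 Y67.00
G1 X104.05 Y43.46
G0 X168.02 Y55.15
M3 S527
G1 X282.69 Y55.15 F1560
G1 X282.69 Y47.88
G1 X168.02 Y47.88
G1 X168.02 Y55.15
G0 X254.23 Y54.48
M3 S880
G1 X201.73 Y40.22 F981
G1 X96.40 Y41.51
G1 X47.92 Y49.66
M5
G0 X0.00 Y0.00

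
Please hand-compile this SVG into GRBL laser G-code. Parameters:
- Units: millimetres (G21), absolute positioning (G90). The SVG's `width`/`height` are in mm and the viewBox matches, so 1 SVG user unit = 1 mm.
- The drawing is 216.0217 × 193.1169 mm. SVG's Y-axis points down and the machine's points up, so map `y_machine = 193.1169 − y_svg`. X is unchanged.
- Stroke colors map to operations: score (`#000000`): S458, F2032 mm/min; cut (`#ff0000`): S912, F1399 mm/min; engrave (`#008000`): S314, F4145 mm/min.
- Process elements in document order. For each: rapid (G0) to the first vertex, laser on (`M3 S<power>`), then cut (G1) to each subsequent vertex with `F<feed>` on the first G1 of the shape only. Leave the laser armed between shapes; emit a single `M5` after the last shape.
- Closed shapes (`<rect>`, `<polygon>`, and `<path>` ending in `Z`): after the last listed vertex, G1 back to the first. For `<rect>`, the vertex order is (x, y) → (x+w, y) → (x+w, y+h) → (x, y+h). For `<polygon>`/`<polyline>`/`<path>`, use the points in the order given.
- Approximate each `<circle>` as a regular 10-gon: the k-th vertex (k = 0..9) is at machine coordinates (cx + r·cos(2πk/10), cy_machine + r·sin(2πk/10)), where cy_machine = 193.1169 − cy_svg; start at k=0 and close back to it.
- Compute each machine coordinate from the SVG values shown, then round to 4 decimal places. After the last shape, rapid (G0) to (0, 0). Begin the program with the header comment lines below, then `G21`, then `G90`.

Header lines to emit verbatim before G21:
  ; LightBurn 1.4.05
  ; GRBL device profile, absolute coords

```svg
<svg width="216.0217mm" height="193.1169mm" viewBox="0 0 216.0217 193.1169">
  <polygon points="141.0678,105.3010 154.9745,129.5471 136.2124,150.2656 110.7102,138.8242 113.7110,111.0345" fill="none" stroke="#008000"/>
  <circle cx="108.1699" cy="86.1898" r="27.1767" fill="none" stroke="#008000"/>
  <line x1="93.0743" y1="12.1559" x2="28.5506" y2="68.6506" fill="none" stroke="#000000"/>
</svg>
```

; LightBurn 1.4.05
; GRBL device profile, absolute coords
G21
G90
G0 X141.0678 Y87.8159
M3 S314
G1 X154.9745 Y63.5698 F4145
G1 X136.2124 Y42.8513
G1 X110.7102 Y54.2927
G1 X113.7110 Y82.0824
G1 X141.0678 Y87.8159
G0 X135.3466 Y106.9271
M3 S314
G1 X130.1563 Y122.9012 F4145
G1 X116.5680 Y132.7737
G1 X99.7718 Y132.7737
G1 X86.1835 Y122.9012
G1 X80.9932 Y106.9271
G1 X86.1835 Y90.9530
G1 X99.7718 Y81.0805
G1 X116.5680 Y81.0805
G1 X130.1563 Y90.9530
G1 X135.3466 Y106.9271
G0 X93.0743 Y180.9610
M3 S458
G1 X28.5506 Y124.4663 F2032
M5
G0 X0.0000 Y0.0000

viewBox `0 0 216.0217 193.1169` with mm width/height → 1 unit = 1 mm. Flip: y_m = 193.1169 − y_svg.

**Shape 1** — `<polygon>` regular polygon, stroke `#008000` → engrave (S314, F4145). Machine vertices: (141.0678,87.8159) → (154.9745,63.5698) → (136.2124,42.8513) → (110.7102,54.2927) → (113.7110,82.0824) → (141.0678,87.8159). Closed: final G1 returns to the first vertex.

**Shape 2** — `<circle>` circle, stroke `#008000` → engrave (S314, F4145). Machine vertices: (135.3466,106.9271) → (130.1563,122.9012) → (116.5680,132.7737) → (99.7718,132.7737) → (86.1835,122.9012) → (80.9932,106.9271) → (86.1835,90.9530) → (99.7718,81.0805) → (116.5680,81.0805) → (130.1563,90.9530) → (135.3466,106.9271). Closed: final G1 returns to the first vertex.

**Shape 3** — `<line>` line segment, stroke `#000000` → score (S458, F2032). Machine vertices: (93.0743,180.9610) → (28.5506,124.4663). Open path.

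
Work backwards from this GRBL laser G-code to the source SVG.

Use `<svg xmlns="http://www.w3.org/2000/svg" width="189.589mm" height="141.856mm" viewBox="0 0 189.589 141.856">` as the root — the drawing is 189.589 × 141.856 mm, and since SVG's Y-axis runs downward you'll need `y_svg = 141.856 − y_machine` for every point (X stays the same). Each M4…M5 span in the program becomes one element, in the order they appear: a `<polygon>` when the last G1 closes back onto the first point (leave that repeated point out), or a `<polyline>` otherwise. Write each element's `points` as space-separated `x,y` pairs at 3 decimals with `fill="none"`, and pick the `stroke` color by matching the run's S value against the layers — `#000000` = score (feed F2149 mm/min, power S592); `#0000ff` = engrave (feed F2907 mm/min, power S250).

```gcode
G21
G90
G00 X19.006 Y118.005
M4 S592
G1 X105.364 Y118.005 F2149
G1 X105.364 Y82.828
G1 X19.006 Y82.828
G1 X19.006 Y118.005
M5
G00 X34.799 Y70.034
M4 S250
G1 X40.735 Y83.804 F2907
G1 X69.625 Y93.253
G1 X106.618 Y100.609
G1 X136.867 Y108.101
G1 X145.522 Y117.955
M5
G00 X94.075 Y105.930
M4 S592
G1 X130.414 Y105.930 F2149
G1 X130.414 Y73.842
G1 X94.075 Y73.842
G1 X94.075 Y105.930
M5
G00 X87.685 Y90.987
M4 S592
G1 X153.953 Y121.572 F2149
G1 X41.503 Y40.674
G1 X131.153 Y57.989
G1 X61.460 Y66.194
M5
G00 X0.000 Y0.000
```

<svg xmlns="http://www.w3.org/2000/svg" width="189.589mm" height="141.856mm" viewBox="0 0 189.589 141.856">
  <polygon points="19.006,23.851 105.364,23.851 105.364,59.028 19.006,59.028" fill="none" stroke="#000000"/>
  <polyline points="34.799,71.822 40.735,58.052 69.625,48.603 106.618,41.247 136.867,33.755 145.522,23.901" fill="none" stroke="#0000ff"/>
  <polygon points="94.075,35.926 130.414,35.926 130.414,68.014 94.075,68.014" fill="none" stroke="#000000"/>
  <polyline points="87.685,50.869 153.953,20.284 41.503,101.182 131.153,83.867 61.460,75.662" fill="none" stroke="#000000"/>
</svg>

y_svg = 141.856 − y_m.

[1] S592→`#000000` (score); closed run; points: 19.006,23.851 105.364,23.851 105.364,59.028 19.006,59.028

[2] S250→`#0000ff` (engrave); open run; points: 34.799,71.822 40.735,58.052 69.625,48.603 106.618,41.247 136.867,33.755 145.522,23.901

[3] S592→`#000000` (score); closed run; points: 94.075,35.926 130.414,35.926 130.414,68.014 94.075,68.014

[4] S592→`#000000` (score); open run; points: 87.685,50.869 153.953,20.284 41.503,101.182 131.153,83.867 61.460,75.662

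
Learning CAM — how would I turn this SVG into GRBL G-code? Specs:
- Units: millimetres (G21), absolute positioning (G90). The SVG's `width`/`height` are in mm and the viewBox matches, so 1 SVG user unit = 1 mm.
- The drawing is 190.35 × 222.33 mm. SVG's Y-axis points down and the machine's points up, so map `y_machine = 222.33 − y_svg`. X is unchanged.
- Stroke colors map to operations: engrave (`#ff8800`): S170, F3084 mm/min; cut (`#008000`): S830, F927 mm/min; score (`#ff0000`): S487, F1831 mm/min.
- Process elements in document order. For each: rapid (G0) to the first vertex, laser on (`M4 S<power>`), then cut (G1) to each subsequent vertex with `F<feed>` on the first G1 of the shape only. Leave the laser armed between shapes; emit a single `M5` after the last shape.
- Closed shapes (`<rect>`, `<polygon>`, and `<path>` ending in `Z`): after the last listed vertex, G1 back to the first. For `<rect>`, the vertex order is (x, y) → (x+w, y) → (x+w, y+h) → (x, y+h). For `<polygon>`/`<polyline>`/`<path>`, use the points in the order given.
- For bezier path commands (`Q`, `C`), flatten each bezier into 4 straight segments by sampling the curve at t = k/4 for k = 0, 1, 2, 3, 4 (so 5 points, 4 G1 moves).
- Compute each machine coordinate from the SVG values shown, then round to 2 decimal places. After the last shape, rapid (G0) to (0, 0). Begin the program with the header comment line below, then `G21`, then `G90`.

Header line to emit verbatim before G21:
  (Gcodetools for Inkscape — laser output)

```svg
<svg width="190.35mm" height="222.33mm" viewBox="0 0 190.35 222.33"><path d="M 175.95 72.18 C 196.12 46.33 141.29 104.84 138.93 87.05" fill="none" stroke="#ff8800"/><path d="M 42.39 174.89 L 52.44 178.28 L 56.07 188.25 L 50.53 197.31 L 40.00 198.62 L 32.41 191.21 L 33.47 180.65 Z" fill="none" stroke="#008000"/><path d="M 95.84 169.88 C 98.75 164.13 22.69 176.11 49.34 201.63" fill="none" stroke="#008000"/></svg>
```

(Gcodetools for Inkscape — laser output)
G21
G90
G0 X175.95 Y150.15
M4 S170
G1 X179.01 Y156.23 F3084
G1 X165.89 Y145.74
G1 X148.55 Y133.73
G1 X138.93 Y135.28
G0 X42.39 Y47.44
M4 S830
G1 X52.44 Y44.05 F927
G1 X56.07 Y34.08
G1 X50.53 Y25.02
G1 X40.00 Y23.71
G1 X32.41 Y31.12
G1 X33.47 Y41.68
G1 X42.39 Y47.44
G0 X95.84 Y52.45
M4 S830
G1 X86.05 Y53.50 F927
G1 X63.69 Y48.30
G1 X45.77 Y37.24
G1 X49.34 Y20.70
M5
G0 X0.00 Y0.00

1 u = 1 mm; y_m = 222.33 − y.

[1] `<path>` cubic bezier, #ff8800→engrave S170 F3084: (175.95,150.15) → (179.01,156.23) → (165.89,145.74) → (148.55,133.73) → (138.93,135.28)

[2] `<path>` regular polygon, #008000→cut S830 F927: (42.39,47.44) → (52.44,44.05) → (56.07,34.08) → (50.53,25.02) → (40.00,23.71) → (32.41,31.12) → (33.47,41.68) → (42.39,47.44) (closed)

[3] `<path>` cubic bezier, #008000→cut S830 F927: (95.84,52.45) → (86.05,53.50) → (63.69,48.30) → (45.77,37.24) → (49.34,20.70)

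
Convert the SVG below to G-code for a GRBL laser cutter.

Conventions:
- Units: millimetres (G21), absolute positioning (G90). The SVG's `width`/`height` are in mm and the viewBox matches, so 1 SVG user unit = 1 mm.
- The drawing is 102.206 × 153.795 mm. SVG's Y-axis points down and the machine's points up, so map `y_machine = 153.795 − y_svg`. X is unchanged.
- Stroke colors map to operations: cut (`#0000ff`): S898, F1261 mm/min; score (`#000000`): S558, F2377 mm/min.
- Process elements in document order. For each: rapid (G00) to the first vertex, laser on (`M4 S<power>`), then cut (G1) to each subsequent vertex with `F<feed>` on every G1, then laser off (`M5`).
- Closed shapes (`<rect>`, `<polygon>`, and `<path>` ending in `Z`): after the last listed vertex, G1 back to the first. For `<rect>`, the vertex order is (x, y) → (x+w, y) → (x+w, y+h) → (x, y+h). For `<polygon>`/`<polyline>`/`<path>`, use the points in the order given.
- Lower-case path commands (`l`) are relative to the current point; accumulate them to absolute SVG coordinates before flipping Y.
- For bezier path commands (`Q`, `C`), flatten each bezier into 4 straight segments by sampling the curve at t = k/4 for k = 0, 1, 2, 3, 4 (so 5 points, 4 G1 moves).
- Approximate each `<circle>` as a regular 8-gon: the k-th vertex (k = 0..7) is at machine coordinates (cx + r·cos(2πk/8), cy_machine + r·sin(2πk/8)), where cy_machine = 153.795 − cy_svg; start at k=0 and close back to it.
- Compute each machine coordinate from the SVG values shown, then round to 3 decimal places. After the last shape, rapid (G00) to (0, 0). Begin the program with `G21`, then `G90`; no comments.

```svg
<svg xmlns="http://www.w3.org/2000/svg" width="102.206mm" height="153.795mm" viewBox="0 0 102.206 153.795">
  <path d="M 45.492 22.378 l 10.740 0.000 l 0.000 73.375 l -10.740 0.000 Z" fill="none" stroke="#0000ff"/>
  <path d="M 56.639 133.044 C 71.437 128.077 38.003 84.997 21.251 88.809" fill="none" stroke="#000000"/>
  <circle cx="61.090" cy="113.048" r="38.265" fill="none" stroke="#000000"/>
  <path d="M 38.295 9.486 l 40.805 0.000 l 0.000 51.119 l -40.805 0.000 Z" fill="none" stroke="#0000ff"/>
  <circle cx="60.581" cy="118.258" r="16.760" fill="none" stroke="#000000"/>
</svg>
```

1 u = 1 mm; y_m = 153.795 − y.

[1] `<path>` rectangle, #0000ff→cut S898 F1261: (45.492,131.417) → (56.232,131.417) → (56.232,58.042) → (45.492,58.042) → (45.492,131.417) (closed)

[2] `<path>` cubic bezier, #000000→score S558 F2377: (56.639,20.751) → (59.708,30.294) → (50.776,46.161) → (35.929,60.381) → (21.251,64.986)

[3] `<circle>` circle, #000000→score S558 F2377: (99.355,40.747) → (88.147,67.804) → (61.090,79.012) → (34.033,67.804) → (22.825,40.747) → (34.033,13.690) → (61.090,2.482) → (88.147,13.690) → (99.355,40.747) (closed)

[4] `<path>` rectangle, #0000ff→cut S898 F1261: (38.295,144.309) → (79.100,144.309) → (79.100,93.190) → (38.295,93.190) → (38.295,144.309) (closed)

[5] `<circle>` circle, #000000→score S558 F2377: (77.341,35.537) → (72.432,47.388) → (60.581,52.297) → (48.730,47.388) → (43.821,35.537) → (48.730,23.686) → (60.581,18.777) → (72.432,23.686) → (77.341,35.537) (closed)

G21
G90
G00 X45.492 Y131.417
M4 S898
G1 X56.232 Y131.417 F1261
G1 X56.232 Y58.042 F1261
G1 X45.492 Y58.042 F1261
G1 X45.492 Y131.417 F1261
M5
G00 X56.639 Y20.751
M4 S558
G1 X59.708 Y30.294 F2377
G1 X50.776 Y46.161 F2377
G1 X35.929 Y60.381 F2377
G1 X21.251 Y64.986 F2377
M5
G00 X99.355 Y40.747
M4 S558
G1 X88.147 Y67.804 F2377
G1 X61.090 Y79.012 F2377
G1 X34.033 Y67.804 F2377
G1 X22.825 Y40.747 F2377
G1 X34.033 Y13.690 F2377
G1 X61.090 Y2.482 F2377
G1 X88.147 Y13.690 F2377
G1 X99.355 Y40.747 F2377
M5
G00 X38.295 Y144.309
M4 S898
G1 X79.100 Y144.309 F1261
G1 X79.100 Y93.190 F1261
G1 X38.295 Y93.190 F1261
G1 X38.295 Y144.309 F1261
M5
G00 X77.341 Y35.537
M4 S558
G1 X72.432 Y47.388 F2377
G1 X60.581 Y52.297 F2377
G1 X48.730 Y47.388 F2377
G1 X43.821 Y35.537 F2377
G1 X48.730 Y23.686 F2377
G1 X60.581 Y18.777 F2377
G1 X72.432 Y23.686 F2377
G1 X77.341 Y35.537 F2377
M5
G00 X0.000 Y0.000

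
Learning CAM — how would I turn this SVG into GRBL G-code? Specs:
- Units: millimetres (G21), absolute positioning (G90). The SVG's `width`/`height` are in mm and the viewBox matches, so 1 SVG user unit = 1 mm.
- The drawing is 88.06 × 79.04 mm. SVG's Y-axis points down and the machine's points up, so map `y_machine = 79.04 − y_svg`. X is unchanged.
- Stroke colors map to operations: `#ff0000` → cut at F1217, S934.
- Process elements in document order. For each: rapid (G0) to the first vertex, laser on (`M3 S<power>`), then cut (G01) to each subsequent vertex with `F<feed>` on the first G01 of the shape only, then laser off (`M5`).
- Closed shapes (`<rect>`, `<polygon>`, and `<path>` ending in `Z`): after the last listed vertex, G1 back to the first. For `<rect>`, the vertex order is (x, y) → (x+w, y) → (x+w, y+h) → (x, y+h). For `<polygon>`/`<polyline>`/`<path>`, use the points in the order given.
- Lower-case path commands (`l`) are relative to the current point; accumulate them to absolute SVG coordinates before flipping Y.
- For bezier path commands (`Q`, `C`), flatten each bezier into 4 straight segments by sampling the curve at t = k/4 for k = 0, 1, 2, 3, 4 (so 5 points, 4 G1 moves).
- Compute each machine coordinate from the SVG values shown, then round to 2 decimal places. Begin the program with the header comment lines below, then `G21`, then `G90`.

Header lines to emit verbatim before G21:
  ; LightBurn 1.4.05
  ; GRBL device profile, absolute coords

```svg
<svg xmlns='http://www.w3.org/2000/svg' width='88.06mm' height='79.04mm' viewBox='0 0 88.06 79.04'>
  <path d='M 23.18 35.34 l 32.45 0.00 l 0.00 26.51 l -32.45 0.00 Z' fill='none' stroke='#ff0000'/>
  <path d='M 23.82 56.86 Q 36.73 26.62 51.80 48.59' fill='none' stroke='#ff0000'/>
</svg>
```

; LightBurn 1.4.05
; GRBL device profile, absolute coords
G21
G90
G0 X23.18 Y43.70
M3 S934
G01 X55.63 Y43.70 F1217
G01 X55.63 Y17.19
G01 X23.18 Y17.19
G01 X23.18 Y43.70
M5
G0 X23.82 Y22.18
M3 S934
G01 X30.41 Y34.04 F1217
G01 X37.27 Y39.37
G01 X44.40 Y38.17
G01 X51.80 Y30.45
M5

1 u = 1 mm; y_m = 79.04 − y.

[1] `<path>` rectangle, #ff0000→cut S934 F1217: (23.18,43.70) → (55.63,43.70) → (55.63,17.19) → (23.18,17.19) → (23.18,43.70) (closed)

[2] `<path>` quadratic bezier, #ff0000→cut S934 F1217: (23.82,22.18) → (30.41,34.04) → (37.27,39.37) → (44.40,38.17) → (51.80,30.45)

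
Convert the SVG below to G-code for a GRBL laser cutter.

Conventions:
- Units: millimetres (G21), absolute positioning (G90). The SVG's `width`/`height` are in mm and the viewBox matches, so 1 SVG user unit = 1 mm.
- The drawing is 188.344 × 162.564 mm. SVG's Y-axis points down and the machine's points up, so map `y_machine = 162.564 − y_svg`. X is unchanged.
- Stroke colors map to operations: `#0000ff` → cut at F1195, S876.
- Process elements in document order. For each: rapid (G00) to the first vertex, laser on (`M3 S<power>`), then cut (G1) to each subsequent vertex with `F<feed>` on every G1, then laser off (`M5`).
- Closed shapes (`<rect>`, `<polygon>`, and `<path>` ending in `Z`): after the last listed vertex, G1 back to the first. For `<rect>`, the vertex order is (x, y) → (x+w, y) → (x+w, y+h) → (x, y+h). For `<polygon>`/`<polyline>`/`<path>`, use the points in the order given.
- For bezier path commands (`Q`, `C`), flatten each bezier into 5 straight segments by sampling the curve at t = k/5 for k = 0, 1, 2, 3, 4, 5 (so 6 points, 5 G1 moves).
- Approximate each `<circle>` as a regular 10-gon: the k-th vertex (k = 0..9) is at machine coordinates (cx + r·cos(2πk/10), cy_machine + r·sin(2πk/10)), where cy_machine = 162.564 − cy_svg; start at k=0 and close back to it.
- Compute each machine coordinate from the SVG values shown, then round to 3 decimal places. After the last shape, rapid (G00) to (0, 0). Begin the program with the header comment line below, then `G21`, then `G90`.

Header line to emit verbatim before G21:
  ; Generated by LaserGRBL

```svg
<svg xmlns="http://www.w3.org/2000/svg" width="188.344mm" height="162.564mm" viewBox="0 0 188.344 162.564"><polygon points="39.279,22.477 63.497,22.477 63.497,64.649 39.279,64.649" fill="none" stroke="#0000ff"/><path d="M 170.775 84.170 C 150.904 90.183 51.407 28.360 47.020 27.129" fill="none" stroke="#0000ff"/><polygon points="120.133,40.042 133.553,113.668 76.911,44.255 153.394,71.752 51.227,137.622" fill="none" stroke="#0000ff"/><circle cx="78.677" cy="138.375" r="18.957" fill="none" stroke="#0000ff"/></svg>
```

1 u = 1 mm; y_m = 162.564 − y.

[1] `<polygon>` rectangle, #0000ff→cut S876 F1195: (39.279,140.087) → (63.497,140.087) → (63.497,97.915) → (39.279,97.915) → (39.279,140.087) (closed)

[2] `<path>` cubic bezier, #0000ff→cut S876 F1195: (170.775,78.394) → (150.695,81.899) → (119.892,95.520) → (86.754,113.093) → (59.668,128.453) → (47.020,135.435)

[3] `<polygon>` closed polygon, #0000ff→cut S876 F1195: (120.133,122.522) → (133.553,48.896) → (76.911,118.309) → (153.394,90.812) → (51.227,24.942) → (120.133,122.522) (closed)

[4] `<circle>` circle, #0000ff→cut S876 F1195: (97.634,24.189) → (94.014,35.332) → (84.535,42.218) → (72.819,42.218) → (63.340,35.332) → (59.720,24.189) → (63.340,13.046) → (72.819,6.160) → (84.535,6.160) → (94.014,13.046) → (97.634,24.189) (closed)

; Generated by LaserGRBL
G21
G90
G00 X39.279 Y140.087
M3 S876
G1 X63.497 Y140.087 F1195
G1 X63.497 Y97.915 F1195
G1 X39.279 Y97.915 F1195
G1 X39.279 Y140.087 F1195
M5
G00 X170.775 Y78.394
M3 S876
G1 X150.695 Y81.899 F1195
G1 X119.892 Y95.520 F1195
G1 X86.754 Y113.093 F1195
G1 X59.668 Y128.453 F1195
G1 X47.020 Y135.435 F1195
M5
G00 X120.133 Y122.522
M3 S876
G1 X133.553 Y48.896 F1195
G1 X76.911 Y118.309 F1195
G1 X153.394 Y90.812 F1195
G1 X51.227 Y24.942 F1195
G1 X120.133 Y122.522 F1195
M5
G00 X97.634 Y24.189
M3 S876
G1 X94.014 Y35.332 F1195
G1 X84.535 Y42.218 F1195
G1 X72.819 Y42.218 F1195
G1 X63.340 Y35.332 F1195
G1 X59.720 Y24.189 F1195
G1 X63.340 Y13.046 F1195
G1 X72.819 Y6.160 F1195
G1 X84.535 Y6.160 F1195
G1 X94.014 Y13.046 F1195
G1 X97.634 Y24.189 F1195
M5
G00 X0.000 Y0.000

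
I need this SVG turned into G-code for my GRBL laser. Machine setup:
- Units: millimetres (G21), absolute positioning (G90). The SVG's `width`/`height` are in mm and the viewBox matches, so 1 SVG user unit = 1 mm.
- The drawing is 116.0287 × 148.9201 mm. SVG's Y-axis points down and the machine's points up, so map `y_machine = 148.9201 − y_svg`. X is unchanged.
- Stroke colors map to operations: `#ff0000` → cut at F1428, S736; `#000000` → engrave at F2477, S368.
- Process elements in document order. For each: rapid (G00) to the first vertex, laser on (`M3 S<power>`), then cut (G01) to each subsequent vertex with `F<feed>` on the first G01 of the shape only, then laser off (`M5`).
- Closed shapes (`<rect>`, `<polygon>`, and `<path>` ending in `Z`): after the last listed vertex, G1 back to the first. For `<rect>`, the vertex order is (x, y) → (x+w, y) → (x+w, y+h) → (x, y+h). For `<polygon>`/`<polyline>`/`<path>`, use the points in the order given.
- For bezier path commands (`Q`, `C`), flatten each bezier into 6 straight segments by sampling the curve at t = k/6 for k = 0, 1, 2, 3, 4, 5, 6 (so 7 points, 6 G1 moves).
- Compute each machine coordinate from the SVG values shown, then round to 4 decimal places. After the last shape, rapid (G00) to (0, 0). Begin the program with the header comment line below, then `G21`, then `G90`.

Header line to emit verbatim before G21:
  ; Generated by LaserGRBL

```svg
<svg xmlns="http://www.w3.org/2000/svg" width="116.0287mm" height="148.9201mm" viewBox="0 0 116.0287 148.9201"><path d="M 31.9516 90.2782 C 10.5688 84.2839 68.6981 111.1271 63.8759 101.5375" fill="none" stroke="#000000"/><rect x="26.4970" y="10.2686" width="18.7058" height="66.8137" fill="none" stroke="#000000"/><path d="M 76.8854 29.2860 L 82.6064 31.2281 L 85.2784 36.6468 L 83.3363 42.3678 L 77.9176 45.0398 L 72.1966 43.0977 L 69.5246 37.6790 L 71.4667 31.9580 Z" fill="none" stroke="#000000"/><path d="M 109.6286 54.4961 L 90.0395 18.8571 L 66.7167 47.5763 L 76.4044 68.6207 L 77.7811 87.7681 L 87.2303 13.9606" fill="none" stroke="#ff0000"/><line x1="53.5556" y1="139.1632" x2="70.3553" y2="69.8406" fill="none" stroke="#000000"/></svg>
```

viewBox `0 0 116.0287 148.9201` with mm width/height → 1 unit = 1 mm. Flip: y_m = 148.9201 − y_svg.

**Shape 1** — `<path>` cubic bezier, stroke `#000000` → engrave (S368, F2477). Control points (SVG): P0=(31.9516,90.2782), P1=(10.5688,84.2839), P2=(68.6981,111.1271), P3=(63.8759,101.5375); sampled at t=k/6. Machine vertices: (31.9516,58.6419) → (27.2267,59.2233) → (31.7964,56.2559) → (41.7035,51.6640) → (52.9907,47.3717) → (61.7006,45.3032) → (63.8759,47.3826). Open path.

**Shape 2** — `<rect>` rectangle, stroke `#000000` → engrave (S368, F2477). Machine vertices: (26.4970,138.6515) → (45.2028,138.6515) → (45.2028,71.8378) → (26.4970,71.8378) → (26.4970,138.6515). Closed: final G1 returns to the first vertex.

**Shape 3** — `<path>` regular polygon, stroke `#000000` → engrave (S368, F2477). Machine vertices: (76.8854,119.6341) → (82.6064,117.6920) → (85.2784,112.2733) → (83.3363,106.5523) → (77.9176,103.8803) → (72.1966,105.8224) → (69.5246,111.2411) → (71.4667,116.9621) → (76.8854,119.6341). Closed: final G1 returns to the first vertex.

**Shape 4** — `<path>` open polyline, stroke `#ff0000` → cut (S736, F1428). Machine vertices: (109.6286,94.4240) → (90.0395,130.0630) → (66.7167,101.3438) → (76.4044,80.2994) → (77.7811,61.1520) → (87.2303,134.9595). Open path.

**Shape 5** — `<line>` line segment, stroke `#000000` → engrave (S368, F2477). Machine vertices: (53.5556,9.7569) → (70.3553,79.0795). Open path.

; Generated by LaserGRBL
G21
G90
G00 X31.9516 Y58.6419
M3 S368
G01 X27.2267 Y59.2233 F2477
G01 X31.7964 Y56.2559
G01 X41.7035 Y51.6640
G01 X52.9907 Y47.3717
G01 X61.7006 Y45.3032
G01 X63.8759 Y47.3826
M5
G00 X26.4970 Y138.6515
M3 S368
G01 X45.2028 Y138.6515 F2477
G01 X45.2028 Y71.8378
G01 X26.4970 Y71.8378
G01 X26.4970 Y138.6515
M5
G00 X76.8854 Y119.6341
M3 S368
G01 X82.6064 Y117.6920 F2477
G01 X85.2784 Y112.2733
G01 X83.3363 Y106.5523
G01 X77.9176 Y103.8803
G01 X72.1966 Y105.8224
G01 X69.5246 Y111.2411
G01 X71.4667 Y116.9621
G01 X76.8854 Y119.6341
M5
G00 X109.6286 Y94.4240
M3 S736
G01 X90.0395 Y130.0630 F1428
G01 X66.7167 Y101.3438
G01 X76.4044 Y80.2994
G01 X77.7811 Y61.1520
G01 X87.2303 Y134.9595
M5
G00 X53.5556 Y9.7569
M3 S368
G01 X70.3553 Y79.0795 F2477
M5
G00 X0.0000 Y0.0000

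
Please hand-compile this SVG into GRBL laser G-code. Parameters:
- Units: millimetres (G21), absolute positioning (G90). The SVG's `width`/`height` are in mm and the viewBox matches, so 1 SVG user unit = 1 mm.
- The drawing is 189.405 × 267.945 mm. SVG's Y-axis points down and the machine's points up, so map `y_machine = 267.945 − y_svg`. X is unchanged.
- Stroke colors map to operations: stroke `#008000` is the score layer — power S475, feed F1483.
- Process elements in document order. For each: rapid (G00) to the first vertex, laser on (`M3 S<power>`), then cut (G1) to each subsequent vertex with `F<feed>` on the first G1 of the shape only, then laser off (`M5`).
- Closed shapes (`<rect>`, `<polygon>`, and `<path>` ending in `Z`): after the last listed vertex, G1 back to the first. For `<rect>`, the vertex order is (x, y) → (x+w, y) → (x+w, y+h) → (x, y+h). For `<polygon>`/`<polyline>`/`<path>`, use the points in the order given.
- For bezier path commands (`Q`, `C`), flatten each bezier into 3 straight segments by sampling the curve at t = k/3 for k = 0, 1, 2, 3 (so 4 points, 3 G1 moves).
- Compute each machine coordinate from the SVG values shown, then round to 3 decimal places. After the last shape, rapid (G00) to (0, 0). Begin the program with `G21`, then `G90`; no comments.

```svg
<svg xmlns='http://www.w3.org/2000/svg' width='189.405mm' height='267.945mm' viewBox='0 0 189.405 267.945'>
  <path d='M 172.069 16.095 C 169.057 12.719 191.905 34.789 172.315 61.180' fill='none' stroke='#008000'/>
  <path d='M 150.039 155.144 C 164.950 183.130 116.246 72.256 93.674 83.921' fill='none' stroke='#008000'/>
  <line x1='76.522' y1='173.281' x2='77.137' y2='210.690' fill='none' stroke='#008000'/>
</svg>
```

G21
G90
G00 X172.069 Y251.850
M3 S475
G1 X175.147 Y247.526 F1483
G1 X180.289 Y230.933
G1 X172.315 Y206.765
M5
G00 X150.039 Y112.801
M3 S475
G1 X147.069 Y121.420 F1483
G1 X121.633 Y164.524
G1 X93.674 Y184.024
M5
G00 X76.522 Y94.664
M3 S475
G1 X77.137 Y57.255 F1483
M5
G00 X0.000 Y0.000

Since the viewBox matches the mm dimensions, user units are millimetres directly. The only transform is the Y-flip y_m = 267.945 − y_svg.

Shape 1 is a cubic bezier drawn with `<path>`. Its stroke #008000 means score at S475, F1483. After flipping Y the toolpath is (172.069,251.850) → (175.147,247.526) → (180.289,230.933) → (172.315,206.765).

Shape 2 is a cubic bezier drawn with `<path>`. Its stroke #008000 means score at S475, F1483. After flipping Y the toolpath is (150.039,112.801) → (147.069,121.420) → (121.633,164.524) → (93.674,184.024).

Shape 3 is a line segment drawn with `<line>`. Its stroke #008000 means score at S475, F1483. After flipping Y the toolpath is (76.522,94.664) → (77.137,57.255).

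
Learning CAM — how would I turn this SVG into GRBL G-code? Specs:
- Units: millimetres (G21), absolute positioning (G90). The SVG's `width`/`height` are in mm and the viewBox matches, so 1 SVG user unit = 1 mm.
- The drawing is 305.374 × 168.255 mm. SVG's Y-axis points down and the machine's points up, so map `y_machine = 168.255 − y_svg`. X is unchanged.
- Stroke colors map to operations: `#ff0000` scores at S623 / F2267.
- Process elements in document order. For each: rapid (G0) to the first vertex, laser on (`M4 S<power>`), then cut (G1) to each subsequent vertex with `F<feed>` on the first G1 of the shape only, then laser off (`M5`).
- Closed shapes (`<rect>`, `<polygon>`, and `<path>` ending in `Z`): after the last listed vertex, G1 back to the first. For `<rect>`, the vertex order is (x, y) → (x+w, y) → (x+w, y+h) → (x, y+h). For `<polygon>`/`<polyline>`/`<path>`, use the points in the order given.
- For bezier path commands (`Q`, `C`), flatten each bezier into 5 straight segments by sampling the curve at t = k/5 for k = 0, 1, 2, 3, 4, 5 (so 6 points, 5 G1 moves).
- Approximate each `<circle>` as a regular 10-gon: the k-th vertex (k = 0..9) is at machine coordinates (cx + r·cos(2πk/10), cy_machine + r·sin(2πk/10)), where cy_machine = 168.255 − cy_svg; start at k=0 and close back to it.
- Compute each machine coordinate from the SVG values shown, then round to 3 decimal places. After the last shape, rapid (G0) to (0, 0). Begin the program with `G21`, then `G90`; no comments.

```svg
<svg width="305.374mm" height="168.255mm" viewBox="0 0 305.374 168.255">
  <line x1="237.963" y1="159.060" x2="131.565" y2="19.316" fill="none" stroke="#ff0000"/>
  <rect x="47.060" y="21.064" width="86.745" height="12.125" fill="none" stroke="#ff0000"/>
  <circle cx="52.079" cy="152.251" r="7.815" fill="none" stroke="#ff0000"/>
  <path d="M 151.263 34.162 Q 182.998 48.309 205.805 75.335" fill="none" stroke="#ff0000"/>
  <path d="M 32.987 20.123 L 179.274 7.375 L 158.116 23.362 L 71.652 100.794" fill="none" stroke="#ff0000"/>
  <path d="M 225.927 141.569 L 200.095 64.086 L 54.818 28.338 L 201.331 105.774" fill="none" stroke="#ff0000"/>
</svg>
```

viewBox `0 0 305.374 168.255` with mm width/height → 1 unit = 1 mm. Flip: y_m = 168.255 − y_svg.

**Shape 1** — `<line>` line segment, stroke `#ff0000` → score (S623, F2267). Machine vertices: (237.963,9.195) → (131.565,148.939). Open path.

**Shape 2** — `<rect>` rectangle, stroke `#ff0000` → score (S623, F2267). Machine vertices: (47.060,147.191) → (133.805,147.191) → (133.805,135.066) → (47.060,135.066) → (47.060,147.191). Closed: final G1 returns to the first vertex.

**Shape 3** — `<circle>` circle, stroke `#ff0000` → score (S623, F2267). Machine vertices: (59.894,16.004) → (58.401,20.598) → (54.494,23.437) → (49.664,23.437) → (45.757,20.598) → (44.264,16.004) → (45.757,11.410) → (49.664,8.571) → (54.494,8.571) → (58.401,11.410) → (59.894,16.004). Closed: final G1 returns to the first vertex.

**Shape 4** — `<path>` quadratic bezier, stroke `#ff0000` → score (S623, F2267). Control points (SVG): P0=(151.263,34.162), P1=(182.998,48.309), P2=(205.805,75.335); sampled at t=k/5. Machine vertices: (151.263,134.093) → (163.600,127.919) → (175.223,120.715) → (186.131,112.480) → (196.325,103.215) → (205.805,92.920). Open path.

**Shape 5** — `<path>` open polyline, stroke `#ff0000` → score (S623, F2267). Machine vertices: (32.987,148.132) → (179.274,160.880) → (158.116,144.893) → (71.652,67.461). Open path.

**Shape 6** — `<path>` open polyline, stroke `#ff0000` → score (S623, F2267). Machine vertices: (225.927,26.686) → (200.095,104.169) → (54.818,139.917) → (201.331,62.481). Open path.

G21
G90
G0 X237.963 Y9.195
M4 S623
G1 X131.565 Y148.939 F2267
M5
G0 X47.060 Y147.191
M4 S623
G1 X133.805 Y147.191 F2267
G1 X133.805 Y135.066
G1 X47.060 Y135.066
G1 X47.060 Y147.191
M5
G0 X59.894 Y16.004
M4 S623
G1 X58.401 Y20.598 F2267
G1 X54.494 Y23.437
G1 X49.664 Y23.437
G1 X45.757 Y20.598
G1 X44.264 Y16.004
G1 X45.757 Y11.410
G1 X49.664 Y8.571
G1 X54.494 Y8.571
G1 X58.401 Y11.410
G1 X59.894 Y16.004
M5
G0 X151.263 Y134.093
M4 S623
G1 X163.600 Y127.919 F2267
G1 X175.223 Y120.715
G1 X186.131 Y112.480
G1 X196.325 Y103.215
G1 X205.805 Y92.920
M5
G0 X32.987 Y148.132
M4 S623
G1 X179.274 Y160.880 F2267
G1 X158.116 Y144.893
G1 X71.652 Y67.461
M5
G0 X225.927 Y26.686
M4 S623
G1 X200.095 Y104.169 F2267
G1 X54.818 Y139.917
G1 X201.331 Y62.481
M5
G0 X0.000 Y0.000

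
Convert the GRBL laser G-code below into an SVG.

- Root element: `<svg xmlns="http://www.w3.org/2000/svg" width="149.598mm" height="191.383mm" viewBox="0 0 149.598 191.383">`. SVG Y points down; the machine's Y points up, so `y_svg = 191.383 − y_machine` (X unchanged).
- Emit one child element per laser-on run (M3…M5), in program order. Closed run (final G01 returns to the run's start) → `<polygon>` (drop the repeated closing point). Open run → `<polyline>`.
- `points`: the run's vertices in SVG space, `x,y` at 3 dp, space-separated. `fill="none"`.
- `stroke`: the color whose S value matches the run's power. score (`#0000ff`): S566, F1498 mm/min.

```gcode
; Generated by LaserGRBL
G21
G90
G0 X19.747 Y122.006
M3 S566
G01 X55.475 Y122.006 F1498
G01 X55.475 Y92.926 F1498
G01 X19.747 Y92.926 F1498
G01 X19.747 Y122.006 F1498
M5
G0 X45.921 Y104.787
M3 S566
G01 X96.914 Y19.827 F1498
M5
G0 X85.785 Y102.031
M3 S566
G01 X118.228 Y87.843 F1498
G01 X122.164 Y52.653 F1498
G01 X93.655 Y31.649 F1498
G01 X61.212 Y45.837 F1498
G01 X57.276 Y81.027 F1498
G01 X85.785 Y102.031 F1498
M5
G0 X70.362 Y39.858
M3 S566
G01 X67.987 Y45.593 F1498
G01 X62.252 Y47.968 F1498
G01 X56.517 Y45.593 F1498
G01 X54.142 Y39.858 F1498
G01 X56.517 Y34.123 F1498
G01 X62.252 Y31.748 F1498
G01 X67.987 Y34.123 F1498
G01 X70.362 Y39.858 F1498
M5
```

Machine Y-up, SVG Y-down with viewBox height 191.383, so y_svg = 191.383 − y_machine; X carries over. Every run uses S566, so all elements get stroke `#0000ff` (score).

Run 1: The run returns to its start, so emit a `<polygon>` with points (Y-flipped): 19.747,69.377 55.475,69.377 55.475,98.457 19.747,98.457.

Run 2: The run is open, so emit a `<polyline>` with points (Y-flipped): 45.921,86.596 96.914,171.556.

Run 3: The run returns to its start, so emit a `<polygon>` with points (Y-flipped): 85.785,89.352 118.228,103.540 122.164,138.730 93.655,159.734 61.212,145.546 57.276,110.356.

Run 4: The run returns to its start, so emit a `<polygon>` with points (Y-flipped): 70.362,151.525 67.987,145.790 62.252,143.415 56.517,145.790 54.142,151.525 56.517,157.260 62.252,159.635 67.987,157.260.

<svg xmlns="http://www.w3.org/2000/svg" width="149.598mm" height="191.383mm" viewBox="0 0 149.598 191.383">
  <polygon points="19.747,69.377 55.475,69.377 55.475,98.457 19.747,98.457" fill="none" stroke="#0000ff"/>
  <polyline points="45.921,86.596 96.914,171.556" fill="none" stroke="#0000ff"/>
  <polygon points="85.785,89.352 118.228,103.540 122.164,138.730 93.655,159.734 61.212,145.546 57.276,110.356" fill="none" stroke="#0000ff"/>
  <polygon points="70.362,151.525 67.987,145.790 62.252,143.415 56.517,145.790 54.142,151.525 56.517,157.260 62.252,159.635 67.987,157.260" fill="none" stroke="#0000ff"/>
</svg>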